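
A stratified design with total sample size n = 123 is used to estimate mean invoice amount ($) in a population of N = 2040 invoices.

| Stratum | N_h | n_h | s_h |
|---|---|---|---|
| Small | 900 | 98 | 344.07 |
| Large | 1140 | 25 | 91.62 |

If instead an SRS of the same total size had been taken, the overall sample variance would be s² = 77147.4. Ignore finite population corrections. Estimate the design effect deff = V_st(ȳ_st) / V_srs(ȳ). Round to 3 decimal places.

V̂(ȳ_st) = Σ W_h² s_h²/n_h, with W_h = N_h/N and N = 2040:
  stratum Small: (900/2040)²·344.07²/98 = 235.121
  stratum Large: (1140/2040)²·91.62²/25 = 104.855
V_st = 339.977
V_srs = s²/n = 77147.4/123 = 627.215
deff = V_st / V_srs = 339.977/627.215 = 0.5420

deff ≈ 0.542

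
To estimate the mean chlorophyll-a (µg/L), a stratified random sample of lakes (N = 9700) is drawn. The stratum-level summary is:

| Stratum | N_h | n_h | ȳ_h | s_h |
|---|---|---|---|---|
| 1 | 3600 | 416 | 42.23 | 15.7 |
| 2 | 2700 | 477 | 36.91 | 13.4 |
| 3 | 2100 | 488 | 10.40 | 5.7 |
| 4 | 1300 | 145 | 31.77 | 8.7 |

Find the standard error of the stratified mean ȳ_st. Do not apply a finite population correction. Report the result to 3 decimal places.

SE(ȳ_st) ≈ 0.351

V̂(ȳ_st) = Σ W_h² s_h²/n_h, with W_h = N_h/N and N = 9700:
  stratum 1: (3600/9700)²·15.7²/416 = 0.0816145
  stratum 2: (2700/9700)²·13.4²/477 = 0.0291659
  stratum 3: (2100/9700)²·5.7²/488 = 0.00312051
  stratum 4: (1300/9700)²·8.7²/145 = 0.00937592
V̂(ȳ_st) = 0.123277
SE(ȳ_st) = √0.123277 = 0.351108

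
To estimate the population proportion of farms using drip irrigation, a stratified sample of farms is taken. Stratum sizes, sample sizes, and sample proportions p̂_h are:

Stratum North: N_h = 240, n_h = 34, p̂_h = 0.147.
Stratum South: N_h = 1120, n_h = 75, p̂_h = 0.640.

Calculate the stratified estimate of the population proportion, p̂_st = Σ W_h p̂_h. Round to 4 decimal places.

N = 1360; stratum weights W_h = N_h/N.
p̂_st = Σ W_h p̂_h = (240·0.147 + 1120·0.640)/1360 = 0.55300

p̂_st ≈ 0.5530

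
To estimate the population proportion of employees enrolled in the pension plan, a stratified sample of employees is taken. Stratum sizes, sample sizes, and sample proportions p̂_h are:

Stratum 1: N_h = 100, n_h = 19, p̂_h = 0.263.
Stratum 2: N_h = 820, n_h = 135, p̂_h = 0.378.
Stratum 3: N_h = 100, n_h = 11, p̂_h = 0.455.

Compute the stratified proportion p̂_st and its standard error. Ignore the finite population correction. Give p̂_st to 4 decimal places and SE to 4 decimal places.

p̂_st ≈ 0.3743, SE ≈ 0.0384

N = 1020; stratum weights W_h = N_h/N.
p̂_st = Σ W_h p̂_h = (100·0.263 + 820·0.378 + 100·0.455)/1020 = 0.37427
V̂(p̂_st) = Σ W_h² p̂_h(1−p̂_h)/(n_h−1):
  stratum 1: (100/1020)²·0.263·0.737/18 = 0.000103502
  stratum 2: (820/1020)²·0.378·0.622/134 = 0.00113398
  stratum 3: (100/1020)²·0.455·0.545/10 = 0.000238346
V̂(p̂_st) = 0.00147583; SE = √V̂ = 0.0384165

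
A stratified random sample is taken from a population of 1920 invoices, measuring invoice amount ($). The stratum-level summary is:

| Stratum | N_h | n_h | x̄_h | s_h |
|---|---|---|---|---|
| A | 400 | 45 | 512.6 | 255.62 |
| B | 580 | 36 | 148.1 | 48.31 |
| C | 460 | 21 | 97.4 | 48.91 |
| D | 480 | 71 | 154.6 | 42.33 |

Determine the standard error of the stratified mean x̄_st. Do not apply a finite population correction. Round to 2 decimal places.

V̂(x̄_st) = Σ W_h² s_h²/n_h, with W_h = N_h/N and N = 1920:
  stratum A: (400/1920)²·255.62²/45 = 63.0224
  stratum B: (580/1920)²·48.31²/36 = 5.91596
  stratum C: (460/1920)²·48.91²/21 = 6.53867
  stratum D: (480/1920)²·42.33²/71 = 1.57731
V̂(x̄_st) = 77.0543
SE(x̄_st) = √77.0543 = 8.77806

SE(x̄_st) ≈ 8.78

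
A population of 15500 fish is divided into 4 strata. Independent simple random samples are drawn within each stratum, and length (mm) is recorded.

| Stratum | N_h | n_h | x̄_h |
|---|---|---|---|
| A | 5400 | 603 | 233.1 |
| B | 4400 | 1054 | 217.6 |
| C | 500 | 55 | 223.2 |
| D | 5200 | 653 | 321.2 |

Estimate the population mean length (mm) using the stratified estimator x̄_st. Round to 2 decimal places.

N = Σ N_h = 15500. Stratum weights W_h = N_h/N.
x̄_st = (5400·233.1 + 4400·217.6 + 500·223.2 + 5200·321.2) / 15500 = 257.9368

x̄_st ≈ 257.94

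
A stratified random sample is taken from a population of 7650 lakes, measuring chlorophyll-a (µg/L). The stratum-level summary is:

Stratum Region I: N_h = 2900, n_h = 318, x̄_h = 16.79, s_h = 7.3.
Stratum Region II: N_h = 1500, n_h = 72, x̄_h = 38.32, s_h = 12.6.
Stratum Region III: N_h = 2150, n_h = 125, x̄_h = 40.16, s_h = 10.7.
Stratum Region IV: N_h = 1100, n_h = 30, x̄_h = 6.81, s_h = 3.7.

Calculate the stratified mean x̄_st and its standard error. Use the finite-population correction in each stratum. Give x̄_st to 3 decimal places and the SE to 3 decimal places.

x̄_st ≈ 26.145, SE ≈ 0.424

x̄_st = Σ W_h x̄_h = (2900·16.79 + 1500·38.32 + 2150·40.16 + 1100·6.81)/7650 = 26.14458
V̂(x̄_st) = Σ W_h² (1 − n_h/N_h) s_h²/n_h, with W_h = N_h/N and N = 7650:
  stratum Region I: (2900/7650)²·(1 − 318/2900)·7.3²/318 = 0.0214412
  stratum Region II: (1500/7650)²·(1 − 72/1500)·12.6²/72 = 0.0807059
  stratum Region III: (2150/7650)²·(1 − 125/2150)·10.7²/125 = 0.0681394
  stratum Region IV: (1100/7650)²·(1 − 30/1100)·3.7²/30 = 0.00917774
V̂(x̄_st) = 0.179464
SE(x̄_st) = √0.179464 = 0.423632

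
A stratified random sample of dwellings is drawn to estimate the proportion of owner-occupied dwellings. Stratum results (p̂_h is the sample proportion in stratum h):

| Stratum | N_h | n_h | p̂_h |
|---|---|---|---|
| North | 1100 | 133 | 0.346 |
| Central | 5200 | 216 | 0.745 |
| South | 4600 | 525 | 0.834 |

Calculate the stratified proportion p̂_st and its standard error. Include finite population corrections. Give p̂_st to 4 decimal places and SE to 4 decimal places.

N = 10900; stratum weights W_h = N_h/N.
p̂_st = Σ W_h p̂_h = (1100·0.346 + 5200·0.745 + 4600·0.834)/10900 = 0.74229
V̂(p̂_st) = Σ W_h² (1 − n_h/N_h) p̂_h(1−p̂_h)/(n_h−1):
  stratum North: (1100/10900)²·(1 − 133/1100)·0.346·0.654/132 = 1.53478e-05
  stratum Central: (5200/10900)²·(1 − 216/5200)·0.745·0.255/215 = 0.000192746
  stratum South: (4600/10900)²·(1 − 525/4600)·0.834·0.166/524 = 4.16846e-05
V̂(p̂_st) = 0.000249779; SE = √V̂ = 0.0158044

p̂_st ≈ 0.7423, SE ≈ 0.0158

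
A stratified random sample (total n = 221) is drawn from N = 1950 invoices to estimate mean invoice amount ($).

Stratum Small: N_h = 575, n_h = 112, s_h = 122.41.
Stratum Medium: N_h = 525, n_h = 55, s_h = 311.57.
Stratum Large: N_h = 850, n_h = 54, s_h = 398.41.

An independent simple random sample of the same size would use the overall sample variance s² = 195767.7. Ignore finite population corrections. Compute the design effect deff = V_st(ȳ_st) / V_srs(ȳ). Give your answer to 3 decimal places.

V̂(ȳ_st) = Σ W_h² s_h²/n_h, with W_h = N_h/N and N = 1950:
  stratum Small: (575/1950)²·122.41²/112 = 11.6327
  stratum Medium: (525/1950)²·311.57²/55 = 127.938
  stratum Large: (850/1950)²·398.41²/54 = 558.516
V_st = 698.086
V_srs = s²/n = 195767.7/221 = 885.827
deff = V_st / V_srs = 698.086/885.827 = 0.7881

deff ≈ 0.788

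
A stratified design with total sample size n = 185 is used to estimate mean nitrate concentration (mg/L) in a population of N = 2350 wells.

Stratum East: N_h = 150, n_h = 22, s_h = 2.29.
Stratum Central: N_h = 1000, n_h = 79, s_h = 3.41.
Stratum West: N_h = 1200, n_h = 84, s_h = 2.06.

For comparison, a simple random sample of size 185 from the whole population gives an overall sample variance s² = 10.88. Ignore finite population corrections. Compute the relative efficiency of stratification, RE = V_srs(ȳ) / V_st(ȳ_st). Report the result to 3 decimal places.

RE ≈ 1.442

V̂(ȳ_st) = Σ W_h² s_h²/n_h, with W_h = N_h/N and N = 2350:
  stratum East: (150/2350)²·2.29²/22 = 0.00097117
  stratum Central: (1000/2350)²·3.41²/79 = 0.026653
  stratum West: (1200/2350)²·2.06²/84 = 0.0131729
V_st = 0.0407971
V_srs = s²/n = 10.88/185 = 0.0588108
Relative efficiency = V_srs / V_st = 0.0588108/0.0407971 = 1.4415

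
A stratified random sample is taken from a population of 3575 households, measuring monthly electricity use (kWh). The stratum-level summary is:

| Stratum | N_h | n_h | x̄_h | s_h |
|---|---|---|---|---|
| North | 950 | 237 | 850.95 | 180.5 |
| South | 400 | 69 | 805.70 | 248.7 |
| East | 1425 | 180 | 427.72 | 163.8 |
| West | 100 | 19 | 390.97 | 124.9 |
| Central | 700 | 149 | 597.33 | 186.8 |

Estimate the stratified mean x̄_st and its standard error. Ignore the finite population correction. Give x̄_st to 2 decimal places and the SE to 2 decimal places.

x̄_st = Σ W_h x̄_h = (950·850.95 + 400·805.70 + 1425·427.72 + 100·390.97 + 700·597.33)/3575 = 614.66056
V̂(x̄_st) = Σ W_h² s_h²/n_h, with W_h = N_h/N and N = 3575:
  stratum North: (950/3575)²·180.5²/237 = 9.70736
  stratum South: (400/3575)²·248.7²/69 = 11.222
  stratum East: (1425/3575)²·163.8²/180 = 23.6828
  stratum West: (100/3575)²·124.9²/19 = 0.64242
  stratum Central: (700/3575)²·186.8²/149 = 8.97866
V̂(x̄_st) = 54.2332
SE(x̄_st) = √54.2332 = 7.36432

x̄_st ≈ 614.66, SE ≈ 7.36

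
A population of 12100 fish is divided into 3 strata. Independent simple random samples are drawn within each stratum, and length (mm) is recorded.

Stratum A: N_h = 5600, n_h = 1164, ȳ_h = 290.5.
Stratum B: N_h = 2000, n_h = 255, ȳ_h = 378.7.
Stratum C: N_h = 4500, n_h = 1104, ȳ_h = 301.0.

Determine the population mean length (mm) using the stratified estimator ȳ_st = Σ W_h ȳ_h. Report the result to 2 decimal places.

ȳ_st ≈ 308.98

N = Σ N_h = 12100. Stratum weights W_h = N_h/N.
ȳ_st = (5600·290.5 + 2000·378.7 + 4500·301.0) / 12100 = 308.9835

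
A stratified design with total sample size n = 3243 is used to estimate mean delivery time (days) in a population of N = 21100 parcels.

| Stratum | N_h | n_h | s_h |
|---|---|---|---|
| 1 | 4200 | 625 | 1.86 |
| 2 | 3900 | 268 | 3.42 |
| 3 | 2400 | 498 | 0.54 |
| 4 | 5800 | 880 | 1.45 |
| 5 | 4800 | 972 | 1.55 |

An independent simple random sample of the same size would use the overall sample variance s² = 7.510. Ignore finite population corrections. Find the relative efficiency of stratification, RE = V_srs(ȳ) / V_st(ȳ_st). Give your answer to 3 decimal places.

V̂(ȳ_st) = Σ W_h² s_h²/n_h, with W_h = N_h/N and N = 21100:
  stratum 1: (4200/21100)²·1.86²/625 = 0.000219321
  stratum 2: (3900/21100)²·3.42²/268 = 0.00149101
  stratum 3: (2400/21100)²·0.54²/498 = 7.57558e-06
  stratum 4: (5800/21100)²·1.45²/880 = 0.000180528
  stratum 5: (4800/21100)²·1.55²/972 = 0.000127913
V_st = 0.00202635
V_srs = s²/n = 7.510/3243 = 0.00231576
Relative efficiency = V_srs / V_st = 0.00231576/0.00202635 = 1.1428

RE ≈ 1.143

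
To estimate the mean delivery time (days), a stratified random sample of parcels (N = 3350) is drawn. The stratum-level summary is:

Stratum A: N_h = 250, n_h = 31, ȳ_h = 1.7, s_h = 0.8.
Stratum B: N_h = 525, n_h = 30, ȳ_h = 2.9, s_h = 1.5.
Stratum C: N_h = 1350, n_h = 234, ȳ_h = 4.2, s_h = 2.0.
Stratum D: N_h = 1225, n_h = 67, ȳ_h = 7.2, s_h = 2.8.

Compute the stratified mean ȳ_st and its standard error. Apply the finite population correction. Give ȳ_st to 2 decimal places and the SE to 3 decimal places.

ȳ_st ≈ 4.91, SE ≈ 0.138

ȳ_st = Σ W_h ȳ_h = (250·1.7 + 525·2.9 + 1350·4.2 + 1225·7.2)/3350 = 4.90672
V̂(ȳ_st) = Σ W_h² (1 − n_h/N_h) s_h²/n_h, with W_h = N_h/N and N = 3350:
  stratum A: (250/3350)²·(1 − 31/250)·0.8²/31 = 0.000100719
  stratum B: (525/3350)²·(1 − 30/525)·1.5²/30 = 0.00173675
  stratum C: (1350/3350)²·(1 − 234/1350)·2.0²/234 = 0.00229484
  stratum D: (1225/3350)²·(1 − 67/1225)·2.8²/67 = 0.014791
V̂(ȳ_st) = 0.0189233
SE(ȳ_st) = √0.0189233 = 0.137562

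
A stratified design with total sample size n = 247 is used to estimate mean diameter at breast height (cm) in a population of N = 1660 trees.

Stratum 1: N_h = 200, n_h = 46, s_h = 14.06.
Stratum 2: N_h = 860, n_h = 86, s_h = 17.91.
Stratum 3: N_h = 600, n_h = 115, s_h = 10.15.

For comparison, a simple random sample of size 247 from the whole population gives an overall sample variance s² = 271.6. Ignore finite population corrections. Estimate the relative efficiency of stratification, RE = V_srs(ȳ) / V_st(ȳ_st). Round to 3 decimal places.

RE ≈ 0.931

V̂(ȳ_st) = Σ W_h² s_h²/n_h, with W_h = N_h/N and N = 1660:
  stratum 1: (200/1660)²·14.06²/46 = 0.0623816
  stratum 2: (860/1660)²·17.91²/86 = 1.00109
  stratum 3: (600/1660)²·10.15²/115 = 0.117036
V_st = 1.18051
V_srs = s²/n = 271.6/247 = 1.0996
Relative efficiency = V_srs / V_st = 1.0996/1.18051 = 0.9315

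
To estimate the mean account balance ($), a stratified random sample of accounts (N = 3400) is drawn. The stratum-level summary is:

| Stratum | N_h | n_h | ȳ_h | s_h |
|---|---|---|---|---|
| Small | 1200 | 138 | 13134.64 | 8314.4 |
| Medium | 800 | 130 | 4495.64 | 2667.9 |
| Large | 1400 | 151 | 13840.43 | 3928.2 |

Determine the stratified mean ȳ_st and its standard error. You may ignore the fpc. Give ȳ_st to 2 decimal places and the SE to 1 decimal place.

ȳ_st ≈ 11392.55, SE ≈ 287.7

ȳ_st = Σ W_h ȳ_h = (1200·13134.64 + 800·4495.64 + 1400·13840.43)/3400 = 11392.55353
V̂(ȳ_st) = Σ W_h² s_h²/n_h, with W_h = N_h/N and N = 3400:
  stratum Small: (1200/3400)²·8314.4²/138 = 62400.4
  stratum Medium: (800/3400)²·2667.9²/130 = 3031.22
  stratum Large: (1400/3400)²·3928.2²/151 = 17326.4
V̂(ȳ_st) = 82758
SE(ȳ_st) = √82758 = 287.677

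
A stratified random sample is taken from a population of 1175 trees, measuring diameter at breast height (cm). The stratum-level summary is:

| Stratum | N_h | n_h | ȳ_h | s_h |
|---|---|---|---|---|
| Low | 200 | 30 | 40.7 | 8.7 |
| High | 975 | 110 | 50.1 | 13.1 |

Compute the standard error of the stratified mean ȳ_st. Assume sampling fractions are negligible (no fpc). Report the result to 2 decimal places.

SE(ȳ_st) ≈ 1.07

V̂(ȳ_st) = Σ W_h² s_h²/n_h, with W_h = N_h/N and N = 1175:
  stratum Low: (200/1175)²·8.7²/30 = 0.0730973
  stratum High: (975/1175)²·13.1²/110 = 1.0742
V̂(ȳ_st) = 1.14729
SE(ȳ_st) = √1.14729 = 1.07112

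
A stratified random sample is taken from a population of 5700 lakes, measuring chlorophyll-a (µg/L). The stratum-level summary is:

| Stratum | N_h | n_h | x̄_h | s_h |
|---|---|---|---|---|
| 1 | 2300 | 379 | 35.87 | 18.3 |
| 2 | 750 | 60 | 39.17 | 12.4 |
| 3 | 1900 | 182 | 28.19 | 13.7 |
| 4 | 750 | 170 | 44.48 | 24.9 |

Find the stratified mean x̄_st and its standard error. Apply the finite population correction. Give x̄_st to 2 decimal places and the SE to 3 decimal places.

x̄_st = Σ W_h x̄_h = (2300·35.87 + 750·39.17 + 1900·28.19 + 750·44.48)/5700 = 34.87711
V̂(x̄_st) = Σ W_h² (1 − n_h/N_h) s_h²/n_h, with W_h = N_h/N and N = 5700:
  stratum 1: (2300/5700)²·(1 − 379/2300)·18.3²/379 = 0.120162
  stratum 2: (750/5700)²·(1 − 60/750)·12.4²/60 = 0.0408181
  stratum 3: (1900/5700)²·(1 − 182/1900)·13.7²/182 = 0.103609
  stratum 4: (750/5700)²·(1 − 170/750)·24.9²/170 = 0.0488303
V̂(x̄_st) = 0.31342
SE(x̄_st) = √0.31342 = 0.559839

x̄_st ≈ 34.88, SE ≈ 0.560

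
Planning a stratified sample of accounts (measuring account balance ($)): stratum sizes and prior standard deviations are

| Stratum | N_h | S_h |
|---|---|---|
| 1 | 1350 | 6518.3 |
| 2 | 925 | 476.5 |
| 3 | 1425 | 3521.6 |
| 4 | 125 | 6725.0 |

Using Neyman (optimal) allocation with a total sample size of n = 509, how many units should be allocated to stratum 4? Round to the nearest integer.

28

Neyman allocation: n_h = n · N_h S_h / Σ N_i S_i, with n = 509.
  stratum 1: N_h·S_h = 1350·6518.3 = 8799705.00
  stratum 2: N_h·S_h = 925·476.5 = 440762.50
  stratum 3: N_h·S_h = 1425·3521.6 = 5018280.00
  stratum 4: N_h·S_h = 125·6725.0 = 840625.00
Σ N_h S_h = 15099372.50
n for stratum 4 = 509·840625.00/15099372.50 = 28.337 → 28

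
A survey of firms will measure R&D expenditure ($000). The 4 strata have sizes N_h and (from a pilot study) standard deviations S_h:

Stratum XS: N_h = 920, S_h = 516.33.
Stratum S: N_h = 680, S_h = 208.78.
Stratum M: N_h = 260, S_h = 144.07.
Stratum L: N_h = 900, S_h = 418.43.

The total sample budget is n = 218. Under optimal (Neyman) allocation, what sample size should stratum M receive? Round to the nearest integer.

Neyman allocation: n_h = n · N_h S_h / Σ N_i S_i, with n = 218.
  stratum XS: N_h·S_h = 920·516.33 = 475023.60
  stratum S: N_h·S_h = 680·208.78 = 141970.40
  stratum M: N_h·S_h = 260·144.07 = 37458.20
  stratum L: N_h·S_h = 900·418.43 = 376587.00
Σ N_h S_h = 1031039.20
n for stratum M = 218·37458.20/1031039.20 = 7.920 → 8

8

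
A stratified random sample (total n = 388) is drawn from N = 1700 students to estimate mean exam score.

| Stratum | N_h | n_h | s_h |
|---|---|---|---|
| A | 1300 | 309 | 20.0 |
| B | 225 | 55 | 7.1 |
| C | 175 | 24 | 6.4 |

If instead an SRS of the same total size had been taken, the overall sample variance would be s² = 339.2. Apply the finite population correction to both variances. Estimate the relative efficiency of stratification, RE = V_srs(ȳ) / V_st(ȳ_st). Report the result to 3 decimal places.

RE ≈ 1.116

V̂(ȳ_st) = Σ W_h² (1 − n_h/N_h) s_h²/n_h, with W_h = N_h/N and N = 1700:
  stratum A: (1300/1700)²·(1 − 309/1300)·20.0²/309 = 0.57706
  stratum B: (225/1700)²·(1 − 55/225)·7.1²/55 = 0.0121307
  stratum C: (175/1700)²·(1 − 24/175)·6.4²/24 = 0.0156051
V_st = 0.604795
V_srs = (1 − 388/1700)·339.2/388 = 0.674697
Relative efficiency = V_srs / V_st = 0.674697/0.604795 = 1.1156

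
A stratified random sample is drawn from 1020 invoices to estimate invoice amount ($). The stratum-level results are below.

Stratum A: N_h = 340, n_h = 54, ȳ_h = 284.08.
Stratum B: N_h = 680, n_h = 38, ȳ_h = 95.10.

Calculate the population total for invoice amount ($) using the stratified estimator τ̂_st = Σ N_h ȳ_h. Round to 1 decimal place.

τ̂_st ≈ 161255.2

τ̂_st = Σ N_h ȳ_h = 340·284.08 + 680·95.10 = 161255.2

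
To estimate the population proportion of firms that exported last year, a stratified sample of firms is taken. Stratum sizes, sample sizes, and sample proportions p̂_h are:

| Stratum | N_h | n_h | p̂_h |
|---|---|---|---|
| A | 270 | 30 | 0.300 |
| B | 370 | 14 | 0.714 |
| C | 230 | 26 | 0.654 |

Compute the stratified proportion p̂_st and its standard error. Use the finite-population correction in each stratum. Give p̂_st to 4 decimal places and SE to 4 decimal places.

N = 870; stratum weights W_h = N_h/N.
p̂_st = Σ W_h p̂_h = (270·0.300 + 370·0.714 + 230·0.654)/870 = 0.56966
V̂(p̂_st) = Σ W_h² (1 − n_h/N_h) p̂_h(1−p̂_h)/(n_h−1):
  stratum A: (270/870)²·(1 − 30/270)·0.300·0.700/29 = 0.000619952
  stratum B: (370/870)²·(1 − 14/370)·0.714·0.286/13 = 0.00273359
  stratum C: (230/870)²·(1 − 26/230)·0.654·0.346/25 = 0.000561091
V̂(p̂_st) = 0.00391464; SE = √V̂ = 0.0625671

p̂_st ≈ 0.5697, SE ≈ 0.0626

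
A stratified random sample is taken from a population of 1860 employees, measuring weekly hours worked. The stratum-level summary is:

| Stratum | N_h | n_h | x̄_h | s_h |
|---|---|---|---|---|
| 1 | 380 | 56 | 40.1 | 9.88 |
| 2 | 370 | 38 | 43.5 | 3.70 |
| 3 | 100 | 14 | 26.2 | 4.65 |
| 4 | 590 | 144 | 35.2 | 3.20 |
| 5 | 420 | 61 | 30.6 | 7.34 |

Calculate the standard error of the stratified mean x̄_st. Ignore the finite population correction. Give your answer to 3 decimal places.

V̂(x̄_st) = Σ W_h² s_h²/n_h, with W_h = N_h/N and N = 1860:
  stratum 1: (380/1860)²·9.88²/56 = 0.0727557
  stratum 2: (370/1860)²·3.70²/38 = 0.014256
  stratum 3: (100/1860)²·4.65²/14 = 0.00446429
  stratum 4: (590/1860)²·3.20²/144 = 0.0071551
  stratum 5: (420/1860)²·7.34²/61 = 0.0450334
V̂(x̄_st) = 0.143665
SE(x̄_st) = √0.143665 = 0.379031

SE(x̄_st) ≈ 0.379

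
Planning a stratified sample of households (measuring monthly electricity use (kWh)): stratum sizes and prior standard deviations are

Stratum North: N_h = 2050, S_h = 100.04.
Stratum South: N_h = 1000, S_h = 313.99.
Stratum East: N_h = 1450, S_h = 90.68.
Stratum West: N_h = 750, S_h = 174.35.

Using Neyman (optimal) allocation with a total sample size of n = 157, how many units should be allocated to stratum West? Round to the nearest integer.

Neyman allocation: n_h = n · N_h S_h / Σ N_i S_i, with n = 157.
  stratum North: N_h·S_h = 2050·100.04 = 205082.00
  stratum South: N_h·S_h = 1000·313.99 = 313990.00
  stratum East: N_h·S_h = 1450·90.68 = 131486.00
  stratum West: N_h·S_h = 750·174.35 = 130762.50
Σ N_h S_h = 781320.50
n for stratum West = 157·130762.50/781320.50 = 26.276 → 26

26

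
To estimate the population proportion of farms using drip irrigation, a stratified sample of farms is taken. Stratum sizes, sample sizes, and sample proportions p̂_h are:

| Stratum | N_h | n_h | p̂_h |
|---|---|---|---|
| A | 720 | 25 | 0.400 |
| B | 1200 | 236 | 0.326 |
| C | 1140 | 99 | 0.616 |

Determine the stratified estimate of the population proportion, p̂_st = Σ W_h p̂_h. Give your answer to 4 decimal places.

p̂_st ≈ 0.4515

N = 3060; stratum weights W_h = N_h/N.
p̂_st = Σ W_h p̂_h = (720·0.400 + 1200·0.326 + 1140·0.616)/3060 = 0.45145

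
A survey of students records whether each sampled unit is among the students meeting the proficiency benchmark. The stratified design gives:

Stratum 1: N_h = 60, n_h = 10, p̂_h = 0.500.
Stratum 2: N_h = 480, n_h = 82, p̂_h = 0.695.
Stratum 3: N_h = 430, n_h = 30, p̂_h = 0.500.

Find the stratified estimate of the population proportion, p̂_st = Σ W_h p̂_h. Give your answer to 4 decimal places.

p̂_st ≈ 0.5965

N = 970; stratum weights W_h = N_h/N.
p̂_st = Σ W_h p̂_h = (60·0.500 + 480·0.695 + 430·0.500)/970 = 0.59649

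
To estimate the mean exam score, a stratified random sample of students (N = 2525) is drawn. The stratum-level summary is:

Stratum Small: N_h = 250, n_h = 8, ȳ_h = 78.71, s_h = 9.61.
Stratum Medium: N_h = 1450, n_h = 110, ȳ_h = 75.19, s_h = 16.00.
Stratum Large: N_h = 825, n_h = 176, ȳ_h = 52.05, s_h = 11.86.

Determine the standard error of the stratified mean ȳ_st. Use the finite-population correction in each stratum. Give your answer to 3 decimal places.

V̂(ȳ_st) = Σ W_h² (1 − n_h/N_h) s_h²/n_h, with W_h = N_h/N and N = 2525:
  stratum Small: (250/2525)²·(1 − 8/250)·9.61²/8 = 0.109544
  stratum Medium: (1450/2525)²·(1 − 110/1450)·16.00²/110 = 0.709247
  stratum Large: (825/2525)²·(1 − 176/825)·11.86²/176 = 0.067117
V̂(ȳ_st) = 0.885908
SE(ȳ_st) = √0.885908 = 0.941227

SE(ȳ_st) ≈ 0.941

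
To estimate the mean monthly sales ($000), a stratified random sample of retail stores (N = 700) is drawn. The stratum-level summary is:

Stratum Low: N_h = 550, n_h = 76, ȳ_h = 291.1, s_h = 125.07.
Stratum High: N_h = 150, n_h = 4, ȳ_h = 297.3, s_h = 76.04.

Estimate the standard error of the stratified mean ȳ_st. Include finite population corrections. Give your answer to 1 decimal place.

V̂(ȳ_st) = Σ W_h² (1 − n_h/N_h) s_h²/n_h, with W_h = N_h/N and N = 700:
  stratum Low: (550/700)²·(1 − 76/550)·125.07²/76 = 109.506
  stratum High: (150/700)²·(1 − 4/150)·76.04²/4 = 64.6059
V̂(ȳ_st) = 174.112
SE(ȳ_st) = √174.112 = 13.1951

SE(ȳ_st) ≈ 13.2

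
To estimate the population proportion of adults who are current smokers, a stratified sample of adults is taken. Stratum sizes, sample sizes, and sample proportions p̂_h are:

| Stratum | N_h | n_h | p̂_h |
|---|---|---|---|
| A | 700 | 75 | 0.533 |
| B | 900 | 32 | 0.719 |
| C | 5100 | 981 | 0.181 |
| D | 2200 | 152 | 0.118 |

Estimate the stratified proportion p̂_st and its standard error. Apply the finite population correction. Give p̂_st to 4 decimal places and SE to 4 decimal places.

p̂_st ≈ 0.2475, SE ≈ 0.0127

N = 8900; stratum weights W_h = N_h/N.
p̂_st = Σ W_h p̂_h = (700·0.533 + 900·0.719 + 5100·0.181 + 2200·0.118)/8900 = 0.24752
V̂(p̂_st) = Σ W_h² (1 − n_h/N_h) p̂_h(1−p̂_h)/(n_h−1):
  stratum A: (700/8900)²·(1 − 75/700)·0.533·0.467/74 = 1.85785e-05
  stratum B: (900/8900)²·(1 − 32/900)·0.719·0.281/31 = 6.4277e-05
  stratum C: (5100/8900)²·(1 − 981/5100)·0.181·0.819/980 = 4.01161e-05
  stratum D: (2200/8900)²·(1 − 152/2200)·0.118·0.882/151 = 3.92054e-05
V̂(p̂_st) = 0.000162177; SE = √V̂ = 0.0127349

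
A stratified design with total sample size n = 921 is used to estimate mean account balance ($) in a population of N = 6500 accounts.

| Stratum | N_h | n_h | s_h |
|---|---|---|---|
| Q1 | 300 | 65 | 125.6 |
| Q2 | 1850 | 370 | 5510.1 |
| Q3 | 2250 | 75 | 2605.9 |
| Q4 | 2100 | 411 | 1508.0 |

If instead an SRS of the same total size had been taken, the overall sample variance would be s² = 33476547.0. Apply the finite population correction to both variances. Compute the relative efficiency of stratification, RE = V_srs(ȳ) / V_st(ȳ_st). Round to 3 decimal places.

V̂(ȳ_st) = Σ W_h² (1 − n_h/N_h) s_h²/n_h, with W_h = N_h/N and N = 6500:
  stratum Q1: (300/6500)²·(1 − 65/300)·125.6²/65 = 0.404975
  stratum Q2: (1850/6500)²·(1 − 370/1850)·5510.1²/370 = 5317.7
  stratum Q3: (2250/6500)²·(1 − 75/2250)·2605.9²/75 = 10487.4
  stratum Q4: (2100/6500)²·(1 − 411/2100)·1508.0²/411 = 464.497
V_st = 16270
V_srs = (1 − 921/6500)·33476547.0/921 = 31197.8
Relative efficiency = V_srs / V_st = 31197.8/16270 = 1.9175

RE ≈ 1.918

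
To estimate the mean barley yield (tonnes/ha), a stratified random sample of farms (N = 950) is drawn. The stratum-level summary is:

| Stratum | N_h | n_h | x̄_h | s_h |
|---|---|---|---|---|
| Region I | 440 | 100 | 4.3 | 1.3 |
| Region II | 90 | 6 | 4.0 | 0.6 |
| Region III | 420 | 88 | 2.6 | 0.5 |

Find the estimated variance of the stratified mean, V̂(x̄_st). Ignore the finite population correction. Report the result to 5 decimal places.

V̂(x̄_st) ≈ 0.00472

V̂(x̄_st) = Σ W_h² s_h²/n_h, with W_h = N_h/N and N = 950:
  stratum Region I: (440/950)²·1.3²/100 = 0.00362531
  stratum Region II: (90/950)²·0.6²/6 = 0.000538504
  stratum Region III: (420/950)²·0.5²/88 = 0.000555276
V̂(x̄_st) = 0.00471909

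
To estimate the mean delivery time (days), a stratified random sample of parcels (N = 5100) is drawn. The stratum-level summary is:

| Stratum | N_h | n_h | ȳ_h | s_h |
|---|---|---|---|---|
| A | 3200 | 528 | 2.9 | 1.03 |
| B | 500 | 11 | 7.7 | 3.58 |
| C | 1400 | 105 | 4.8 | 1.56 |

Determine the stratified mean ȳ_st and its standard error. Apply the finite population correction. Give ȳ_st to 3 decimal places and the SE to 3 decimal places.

ȳ_st ≈ 3.892, SE ≈ 0.115

ȳ_st = Σ W_h ȳ_h = (3200·2.9 + 500·7.7 + 1400·4.8)/5100 = 3.89216
V̂(ȳ_st) = Σ W_h² (1 − n_h/N_h) s_h²/n_h, with W_h = N_h/N and N = 5100:
  stratum A: (3200/5100)²·(1 − 528/3200)·1.03²/528 = 0.000660521
  stratum B: (500/5100)²·(1 − 11/500)·3.58²/11 = 0.0109525
  stratum C: (1400/5100)²·(1 − 105/1400)·1.56²/105 = 0.00161554
V̂(ȳ_st) = 0.0132285
SE(ȳ_st) = √0.0132285 = 0.115015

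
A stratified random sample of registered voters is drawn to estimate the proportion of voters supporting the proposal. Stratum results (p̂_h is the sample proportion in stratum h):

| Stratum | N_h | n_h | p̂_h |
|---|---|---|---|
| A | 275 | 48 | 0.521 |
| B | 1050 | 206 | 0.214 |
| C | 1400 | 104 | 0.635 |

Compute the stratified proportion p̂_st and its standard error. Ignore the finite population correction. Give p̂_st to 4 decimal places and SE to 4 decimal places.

p̂_st ≈ 0.4613, SE ≈ 0.0277

N = 2725; stratum weights W_h = N_h/N.
p̂_st = Σ W_h p̂_h = (275·0.521 + 1050·0.214 + 1400·0.635)/2725 = 0.46128
V̂(p̂_st) = Σ W_h² p̂_h(1−p̂_h)/(n_h−1):
  stratum A: (275/2725)²·0.521·0.479/47 = 5.40764e-05
  stratum B: (1050/2725)²·0.214·0.786/205 = 0.000121823
  stratum C: (1400/2725)²·0.635·0.365/103 = 0.000593953
V̂(p̂_st) = 0.000769853; SE = √V̂ = 0.0277462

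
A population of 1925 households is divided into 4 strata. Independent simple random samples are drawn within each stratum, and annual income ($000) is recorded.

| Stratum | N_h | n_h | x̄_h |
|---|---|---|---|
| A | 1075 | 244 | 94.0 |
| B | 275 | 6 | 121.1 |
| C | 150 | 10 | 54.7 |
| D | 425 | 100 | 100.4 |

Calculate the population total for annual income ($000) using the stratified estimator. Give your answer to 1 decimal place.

τ̂_st ≈ 185227.5

τ̂_st = Σ N_h x̄_h = 1075·94.0 + 275·121.1 + 150·54.7 + 425·100.4 = 185227.5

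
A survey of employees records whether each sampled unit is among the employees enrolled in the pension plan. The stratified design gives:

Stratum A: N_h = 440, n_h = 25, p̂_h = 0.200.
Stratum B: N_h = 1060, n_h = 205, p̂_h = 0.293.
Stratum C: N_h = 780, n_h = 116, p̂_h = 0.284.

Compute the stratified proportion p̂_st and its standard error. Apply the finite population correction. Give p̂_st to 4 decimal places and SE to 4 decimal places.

p̂_st ≈ 0.2720, SE ≈ 0.0242

N = 2280; stratum weights W_h = N_h/N.
p̂_st = Σ W_h p̂_h = (440·0.200 + 1060·0.293 + 780·0.284)/2280 = 0.27197
V̂(p̂_st) = Σ W_h² (1 − n_h/N_h) p̂_h(1−p̂_h)/(n_h−1):
  stratum A: (440/2280)²·(1 − 25/440)·0.200·0.800/24 = 0.000234175
  stratum B: (1060/2280)²·(1 − 205/1060)·0.293·0.707/204 = 0.000177035
  stratum C: (780/2280)²·(1 − 116/780)·0.284·0.716/115 = 0.000176168
V̂(p̂_st) = 0.000587377; SE = √V̂ = 0.0242359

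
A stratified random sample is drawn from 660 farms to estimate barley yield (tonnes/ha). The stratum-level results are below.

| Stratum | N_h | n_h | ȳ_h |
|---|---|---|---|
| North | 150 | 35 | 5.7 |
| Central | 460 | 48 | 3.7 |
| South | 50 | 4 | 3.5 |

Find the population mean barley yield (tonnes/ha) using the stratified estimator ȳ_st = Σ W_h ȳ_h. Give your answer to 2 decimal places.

ȳ_st ≈ 4.14

N = Σ N_h = 660. Stratum weights W_h = N_h/N.
ȳ_st = (150·5.7 + 460·3.7 + 50·3.5) / 660 = 4.1394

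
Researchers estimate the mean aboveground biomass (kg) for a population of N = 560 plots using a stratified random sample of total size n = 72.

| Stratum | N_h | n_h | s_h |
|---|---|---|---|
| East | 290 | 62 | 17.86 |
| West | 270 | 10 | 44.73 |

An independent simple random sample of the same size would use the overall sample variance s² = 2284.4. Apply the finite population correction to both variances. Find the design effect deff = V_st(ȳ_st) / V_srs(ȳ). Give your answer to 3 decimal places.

V̂(ȳ_st) = Σ W_h² (1 − n_h/N_h) s_h²/n_h, with W_h = N_h/N and N = 560:
  stratum East: (290/560)²·(1 − 62/290)·17.86²/62 = 1.08475
  stratum West: (270/560)²·(1 − 10/270)·44.73²/10 = 44.7877
V_st = 45.8725
V_srs = (1 − 72/560)·2284.4/72 = 27.6485
deff = V_st / V_srs = 45.8725/27.6485 = 1.6591

deff ≈ 1.659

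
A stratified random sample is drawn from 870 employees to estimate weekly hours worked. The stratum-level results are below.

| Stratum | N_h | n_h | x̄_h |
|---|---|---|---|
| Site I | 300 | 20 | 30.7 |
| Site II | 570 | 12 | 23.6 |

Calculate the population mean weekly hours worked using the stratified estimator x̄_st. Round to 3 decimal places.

N = Σ N_h = 870. Stratum weights W_h = N_h/N.
x̄_st = (300·30.7 + 570·23.6) / 870 = 26.04828

x̄_st ≈ 26.048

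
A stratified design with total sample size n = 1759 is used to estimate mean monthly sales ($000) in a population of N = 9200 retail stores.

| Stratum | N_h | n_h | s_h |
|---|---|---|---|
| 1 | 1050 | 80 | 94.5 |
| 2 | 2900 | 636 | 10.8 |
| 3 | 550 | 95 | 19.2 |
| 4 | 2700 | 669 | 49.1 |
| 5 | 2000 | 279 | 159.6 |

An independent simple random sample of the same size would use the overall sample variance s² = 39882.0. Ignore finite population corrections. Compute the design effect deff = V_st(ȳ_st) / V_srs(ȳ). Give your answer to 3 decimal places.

deff ≈ 0.270

V̂(ȳ_st) = Σ W_h² s_h²/n_h, with W_h = N_h/N and N = 9200:
  stratum 1: (1050/9200)²·94.5²/80 = 1.45404
  stratum 2: (2900/9200)²·10.8²/636 = 0.0182226
  stratum 3: (550/9200)²·19.2²/95 = 0.0138685
  stratum 4: (2700/9200)²·49.1²/669 = 0.310376
  stratum 5: (2000/9200)²·159.6²/279 = 4.31465
V_st = 6.11116
V_srs = s²/n = 39882.0/1759 = 22.6731
deff = V_st / V_srs = 6.11116/22.6731 = 0.2695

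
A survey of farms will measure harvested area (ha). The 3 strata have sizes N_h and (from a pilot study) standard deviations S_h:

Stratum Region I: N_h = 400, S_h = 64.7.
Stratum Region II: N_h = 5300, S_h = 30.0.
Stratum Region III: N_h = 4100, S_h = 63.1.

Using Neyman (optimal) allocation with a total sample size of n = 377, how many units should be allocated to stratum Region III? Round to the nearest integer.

Neyman allocation: n_h = n · N_h S_h / Σ N_i S_i, with n = 377.
  stratum Region I: N_h·S_h = 400·64.7 = 25880.00
  stratum Region II: N_h·S_h = 5300·30.0 = 159000.00
  stratum Region III: N_h·S_h = 4100·63.1 = 258710.00
Σ N_h S_h = 443590.00
n for stratum Region III = 377·258710.00/443590.00 = 219.873 → 220

220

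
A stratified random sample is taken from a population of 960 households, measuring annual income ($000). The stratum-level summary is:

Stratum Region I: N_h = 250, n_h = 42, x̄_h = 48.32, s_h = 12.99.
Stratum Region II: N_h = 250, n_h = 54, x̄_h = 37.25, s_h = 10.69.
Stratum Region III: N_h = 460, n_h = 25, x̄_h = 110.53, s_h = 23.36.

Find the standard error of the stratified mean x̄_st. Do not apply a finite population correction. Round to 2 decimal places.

V̂(x̄_st) = Σ W_h² s_h²/n_h, with W_h = N_h/N and N = 960:
  stratum Region I: (250/960)²·12.99²/42 = 0.272462
  stratum Region II: (250/960)²·10.69²/54 = 0.143516
  stratum Region III: (460/960)²·23.36²/25 = 5.01163
V̂(x̄_st) = 5.42761
SE(x̄_st) = √5.42761 = 2.32972

SE(x̄_st) ≈ 2.33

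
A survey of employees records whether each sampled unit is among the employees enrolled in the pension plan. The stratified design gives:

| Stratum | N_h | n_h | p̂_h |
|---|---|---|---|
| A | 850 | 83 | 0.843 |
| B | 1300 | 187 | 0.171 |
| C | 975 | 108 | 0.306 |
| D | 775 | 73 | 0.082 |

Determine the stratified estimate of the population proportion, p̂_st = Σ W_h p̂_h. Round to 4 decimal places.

N = 3900; stratum weights W_h = N_h/N.
p̂_st = Σ W_h p̂_h = (850·0.843 + 1300·0.171 + 975·0.306 + 775·0.082)/3900 = 0.33353

p̂_st ≈ 0.3335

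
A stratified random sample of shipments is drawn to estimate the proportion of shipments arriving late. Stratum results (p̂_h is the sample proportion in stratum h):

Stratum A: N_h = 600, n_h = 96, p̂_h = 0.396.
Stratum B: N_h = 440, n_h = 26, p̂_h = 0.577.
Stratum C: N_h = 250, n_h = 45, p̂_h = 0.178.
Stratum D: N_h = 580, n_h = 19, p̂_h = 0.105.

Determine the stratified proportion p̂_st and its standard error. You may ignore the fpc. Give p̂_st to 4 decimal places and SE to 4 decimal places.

p̂_st ≈ 0.3192, SE ≈ 0.0369

N = 1870; stratum weights W_h = N_h/N.
p̂_st = Σ W_h p̂_h = (600·0.396 + 440·0.577 + 250·0.178 + 580·0.105)/1870 = 0.31919
V̂(p̂_st) = Σ W_h² p̂_h(1−p̂_h)/(n_h−1):
  stratum A: (600/1870)²·0.396·0.604/95 = 0.000259196
  stratum B: (440/1870)²·0.577·0.423/25 = 0.000540503
  stratum C: (250/1870)²·0.178·0.822/44 = 5.94341e-05
  stratum D: (580/1870)²·0.105·0.895/18 = 0.000502242
V̂(p̂_st) = 0.00136137; SE = √V̂ = 0.0368968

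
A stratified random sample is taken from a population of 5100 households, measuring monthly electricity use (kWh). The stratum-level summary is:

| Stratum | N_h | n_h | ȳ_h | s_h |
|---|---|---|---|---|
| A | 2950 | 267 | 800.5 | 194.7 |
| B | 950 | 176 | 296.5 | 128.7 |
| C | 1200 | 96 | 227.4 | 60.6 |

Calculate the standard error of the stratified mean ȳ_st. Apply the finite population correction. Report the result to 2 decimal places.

V̂(ȳ_st) = Σ W_h² (1 − n_h/N_h) s_h²/n_h, with W_h = N_h/N and N = 5100:
  stratum A: (2950/5100)²·(1 − 267/2950)·194.7²/267 = 43.2039
  stratum B: (950/5100)²·(1 − 176/950)·128.7²/176 = 2.66053
  stratum C: (1200/5100)²·(1 − 96/1200)·60.6²/96 = 1.94843
V̂(ȳ_st) = 47.8129
SE(ȳ_st) = √47.8129 = 6.91468

SE(ȳ_st) ≈ 6.91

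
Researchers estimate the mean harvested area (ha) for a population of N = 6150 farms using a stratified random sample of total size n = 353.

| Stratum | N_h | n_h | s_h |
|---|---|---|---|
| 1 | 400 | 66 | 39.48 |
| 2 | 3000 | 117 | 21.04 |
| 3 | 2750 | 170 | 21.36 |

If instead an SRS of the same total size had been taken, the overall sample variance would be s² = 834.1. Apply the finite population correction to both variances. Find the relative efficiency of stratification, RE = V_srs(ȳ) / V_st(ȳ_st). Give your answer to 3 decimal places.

V̂(ȳ_st) = Σ W_h² (1 − n_h/N_h) s_h²/n_h, with W_h = N_h/N and N = 6150:
  stratum 1: (400/6150)²·(1 − 66/400)·39.48²/66 = 0.0834193
  stratum 2: (3000/6150)²·(1 − 117/3000)·21.04²/117 = 0.865209
  stratum 3: (2750/6150)²·(1 − 170/2750)·21.36²/170 = 0.503449
V_st = 1.45208
V_srs = (1 − 353/6150)·834.1/353 = 2.22726
Relative efficiency = V_srs / V_st = 2.22726/1.45208 = 1.5338

RE ≈ 1.534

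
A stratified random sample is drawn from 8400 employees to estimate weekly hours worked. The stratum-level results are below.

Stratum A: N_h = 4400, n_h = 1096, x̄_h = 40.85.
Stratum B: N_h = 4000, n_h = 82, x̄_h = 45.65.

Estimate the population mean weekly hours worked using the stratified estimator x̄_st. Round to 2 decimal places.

x̄_st ≈ 43.14

N = Σ N_h = 8400. Stratum weights W_h = N_h/N.
x̄_st = (4400·40.85 + 4000·45.65) / 8400 = 43.1357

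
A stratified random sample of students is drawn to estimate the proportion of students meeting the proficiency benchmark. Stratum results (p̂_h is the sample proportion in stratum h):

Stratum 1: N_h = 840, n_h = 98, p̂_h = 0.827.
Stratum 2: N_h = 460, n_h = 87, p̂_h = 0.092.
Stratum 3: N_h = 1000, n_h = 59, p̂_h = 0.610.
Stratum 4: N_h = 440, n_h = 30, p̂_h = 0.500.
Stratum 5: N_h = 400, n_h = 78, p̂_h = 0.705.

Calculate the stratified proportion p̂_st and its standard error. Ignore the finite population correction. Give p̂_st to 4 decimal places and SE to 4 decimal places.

N = 3140; stratum weights W_h = N_h/N.
p̂_st = Σ W_h p̂_h = (840·0.827 + 460·0.092 + 1000·0.610 + 440·0.500 + 400·0.705)/3140 = 0.58885
V̂(p̂_st) = Σ W_h² p̂_h(1−p̂_h)/(n_h−1):
  stratum 1: (840/3140)²·0.827·0.173/97 = 0.000105555
  stratum 2: (460/3140)²·0.092·0.908/86 = 2.08464e-05
  stratum 3: (1000/3140)²·0.610·0.390/58 = 0.000416013
  stratum 4: (440/3140)²·0.500·0.500/29 = 0.000169273
  stratum 5: (400/3140)²·0.705·0.295/77 = 4.3831e-05
V̂(p̂_st) = 0.000755519; SE = √V̂ = 0.0274867

p̂_st ≈ 0.5889, SE ≈ 0.0275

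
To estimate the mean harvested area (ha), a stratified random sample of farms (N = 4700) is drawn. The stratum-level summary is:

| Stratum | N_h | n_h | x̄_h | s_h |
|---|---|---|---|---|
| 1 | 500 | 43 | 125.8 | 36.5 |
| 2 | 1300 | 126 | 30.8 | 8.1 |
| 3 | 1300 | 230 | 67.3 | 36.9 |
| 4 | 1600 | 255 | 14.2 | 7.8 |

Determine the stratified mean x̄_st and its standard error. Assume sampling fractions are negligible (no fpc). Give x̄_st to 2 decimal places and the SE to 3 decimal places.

x̄_st = Σ W_h x̄_h = (500·125.8 + 1300·30.8 + 1300·67.3 + 1600·14.2)/4700 = 45.35106
V̂(x̄_st) = Σ W_h² s_h²/n_h, with W_h = N_h/N and N = 4700:
  stratum 1: (500/4700)²·36.5²/43 = 0.35064
  stratum 2: (1300/4700)²·8.1²/126 = 0.0398374
  stratum 3: (1300/4700)²·36.9²/230 = 0.452914
  stratum 4: (1600/4700)²·7.8²/255 = 0.0276499
V̂(x̄_st) = 0.871041
SE(x̄_st) = √0.871041 = 0.933296

x̄_st ≈ 45.35, SE ≈ 0.933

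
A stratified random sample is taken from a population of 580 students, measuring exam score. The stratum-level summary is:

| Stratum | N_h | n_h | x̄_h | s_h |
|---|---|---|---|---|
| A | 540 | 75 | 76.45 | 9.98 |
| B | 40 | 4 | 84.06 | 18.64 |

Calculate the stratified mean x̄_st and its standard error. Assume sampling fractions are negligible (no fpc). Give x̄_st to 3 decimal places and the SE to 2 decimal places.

x̄_st ≈ 76.975, SE ≈ 1.25

x̄_st = Σ W_h x̄_h = (540·76.45 + 40·84.06)/580 = 76.97483
V̂(x̄_st) = Σ W_h² s_h²/n_h, with W_h = N_h/N and N = 580:
  stratum A: (540/580)²·9.98²/75 = 1.15115
  stratum B: (40/580)²·18.64²/4 = 0.413139
V̂(x̄_st) = 1.56429
SE(x̄_st) = √1.56429 = 1.25071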